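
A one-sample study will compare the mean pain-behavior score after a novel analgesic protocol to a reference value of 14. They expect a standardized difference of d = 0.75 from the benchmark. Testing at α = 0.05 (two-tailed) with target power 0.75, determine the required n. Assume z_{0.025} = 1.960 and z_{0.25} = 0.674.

n = 13

For a one-sample test: n = ((z_{α/2} + z_β) / d)².
z_{α/2} + z_β = 1.960 + 0.674 = 2.634.
n = (2.634 / 0.75)² = 3.512² = 12.33.
Round up.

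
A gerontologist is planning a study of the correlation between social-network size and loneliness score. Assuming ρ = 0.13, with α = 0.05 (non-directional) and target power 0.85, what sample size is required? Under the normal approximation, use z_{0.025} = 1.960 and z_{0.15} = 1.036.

n = 529

Fisher's z: C = ½·ln((1+r)/(1−r)) = ½·ln(1.2989) = 0.1307.
n = ((z_{α/2} + z_β)/C)² + 3.
(1.960 + 1.036) / 0.1307 = 2.996 / 0.1307 = 22.923.
n = 22.923² + 3 = 525.45 + 3 = 528.5.
Round up.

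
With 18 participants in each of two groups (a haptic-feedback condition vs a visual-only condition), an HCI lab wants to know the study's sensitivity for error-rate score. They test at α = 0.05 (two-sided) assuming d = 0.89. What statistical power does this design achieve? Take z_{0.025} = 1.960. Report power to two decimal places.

For two equal groups, power = Φ(d·√(n/2) − z_{α/2}).
d·√(n/2) = 0.89 × √(18/2) = 0.89 × 3.000 = 2.670.
z_β = 2.670 − 1.960 = 0.710.
Power = Φ(0.710) = 0.761.

power ≈ 0.76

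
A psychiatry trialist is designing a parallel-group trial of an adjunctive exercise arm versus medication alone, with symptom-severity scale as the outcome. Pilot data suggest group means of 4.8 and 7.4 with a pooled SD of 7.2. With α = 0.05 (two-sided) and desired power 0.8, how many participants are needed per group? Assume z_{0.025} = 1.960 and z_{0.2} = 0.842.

Cohen's d = |M₁ − M₂| / SD_pooled = |4.8 − 7.4| / 7.2 = 2.6 / 7.2 = 0.361.
For two independent groups with equal n: n = 2·((z_{α/2} + z_β) / d)².
z_{α/2} + z_β = 1.960 + 0.842 = 2.802.
n = 2 × (2.802 / 0.361)² = 2 × 7.762² = 2 × 60.25 = 120.5.
Round up to the next whole participant.

n = 121 per group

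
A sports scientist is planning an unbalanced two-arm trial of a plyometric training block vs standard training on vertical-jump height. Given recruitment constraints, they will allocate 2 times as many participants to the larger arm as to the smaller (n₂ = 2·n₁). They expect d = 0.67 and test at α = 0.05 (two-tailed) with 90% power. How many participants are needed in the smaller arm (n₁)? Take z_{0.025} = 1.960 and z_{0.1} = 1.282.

n₁ = 36

With allocation ratio k = n₂/n₁ = 2, Var(x̄₁−x̄₂) = σ²(1/n₁ + 1/(k·n₁)) = σ²·(k+1)/(k·n₁).
So n₁ = (1 + 1/k)·((z_{α/2} + z_β)/d)² = 1.500 × (3.242/0.67)².
n₁ = 1.500 × 23.41 = 35.1.
Round up: n₁ = 36, giving n₂ = 2 × 36 = 72.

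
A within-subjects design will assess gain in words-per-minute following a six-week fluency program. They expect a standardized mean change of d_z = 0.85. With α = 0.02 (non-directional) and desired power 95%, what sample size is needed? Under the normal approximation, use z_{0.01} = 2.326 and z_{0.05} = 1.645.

n = 22 pairs

For a paired (one-sample on differences) test: n = ((z_{α/2} + z_β) / d)².
z_{α/2} + z_β = 2.326 + 1.645 = 3.971.
n = (3.971 / 0.85)² = 4.672² = 21.83.
Round up.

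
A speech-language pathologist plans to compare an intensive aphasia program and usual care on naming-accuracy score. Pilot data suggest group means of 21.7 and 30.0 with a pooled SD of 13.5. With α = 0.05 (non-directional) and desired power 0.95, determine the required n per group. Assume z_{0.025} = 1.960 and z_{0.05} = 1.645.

Cohen's d = |M₁ − M₂| / SD_pooled = |21.7 − 30.0| / 13.5 = 8.3 / 13.5 = 0.615.
For two independent groups with equal n: n = 2·((z_{α/2} + z_β) / d)².
z_{α/2} + z_β = 1.960 + 1.645 = 3.605.
n = 2 × (3.605 / 0.615)² = 2 × 5.862² = 2 × 34.36 = 68.7.
Round up to the next whole participant.

n = 69 per group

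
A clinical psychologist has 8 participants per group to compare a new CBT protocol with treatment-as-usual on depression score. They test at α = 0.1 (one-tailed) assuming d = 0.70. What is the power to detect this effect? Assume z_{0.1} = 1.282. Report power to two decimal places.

For two equal groups, power = Φ(d·√(n/2) − z_{α}).
d·√(n/2) = 0.70 × √(8/2) = 0.70 × 2.000 = 1.400.
z_β = 1.400 − 1.282 = 0.118.
Power = Φ(0.118) = 0.547.

power ≈ 0.55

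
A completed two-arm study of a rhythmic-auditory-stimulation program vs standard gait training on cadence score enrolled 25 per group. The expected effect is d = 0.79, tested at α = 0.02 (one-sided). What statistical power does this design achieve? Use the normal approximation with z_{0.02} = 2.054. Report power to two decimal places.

power ≈ 0.77

For two equal groups, power = Φ(d·√(n/2) − z_{α}).
d·√(n/2) = 0.79 × √(25/2) = 0.79 × 3.536 = 2.793.
z_β = 2.793 − 2.054 = 0.739.
Power = Φ(0.739) = 0.770.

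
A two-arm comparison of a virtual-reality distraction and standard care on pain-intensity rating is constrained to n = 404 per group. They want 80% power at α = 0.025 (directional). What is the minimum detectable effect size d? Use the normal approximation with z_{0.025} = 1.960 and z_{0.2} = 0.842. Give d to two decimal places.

d_min ≈ 0.20

For two independent groups of n = 404 each: d_min = (z_{α} + z_β)·√(2/n).
z-sum = 1.960 + 0.842 = 2.802.
d_min = 2.802 × √(2/404) = 2.802 × 0.0704 = 0.197.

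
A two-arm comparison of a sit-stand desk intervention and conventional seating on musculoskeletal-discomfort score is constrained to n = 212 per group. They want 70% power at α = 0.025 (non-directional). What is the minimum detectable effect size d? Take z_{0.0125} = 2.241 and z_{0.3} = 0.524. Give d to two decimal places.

For two independent groups of n = 212 each: d_min = (z_{α/2} + z_β)·√(2/n).
z-sum = 2.241 + 0.524 = 2.765.
d_min = 2.765 × √(2/212) = 2.765 × 0.0971 = 0.269.

d_min ≈ 0.27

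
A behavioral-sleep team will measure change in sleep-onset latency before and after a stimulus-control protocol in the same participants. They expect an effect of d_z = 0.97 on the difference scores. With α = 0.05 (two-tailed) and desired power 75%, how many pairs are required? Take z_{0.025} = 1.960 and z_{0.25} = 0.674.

n = 8 pairs

For a paired (one-sample on differences) test: n = ((z_{α/2} + z_β) / d)².
z_{α/2} + z_β = 1.960 + 0.674 = 2.634.
n = (2.634 / 0.97)² = 2.715² = 7.37.
Round up.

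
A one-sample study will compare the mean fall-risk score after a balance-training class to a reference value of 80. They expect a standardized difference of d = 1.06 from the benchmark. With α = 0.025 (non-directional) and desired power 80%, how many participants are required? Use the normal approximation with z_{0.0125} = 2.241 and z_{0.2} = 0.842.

For a one-sample test: n = ((z_{α/2} + z_β) / d)².
z_{α/2} + z_β = 2.241 + 0.842 = 3.083.
n = (3.083 / 1.06)² = 2.908² = 8.46.
Round up.

n = 9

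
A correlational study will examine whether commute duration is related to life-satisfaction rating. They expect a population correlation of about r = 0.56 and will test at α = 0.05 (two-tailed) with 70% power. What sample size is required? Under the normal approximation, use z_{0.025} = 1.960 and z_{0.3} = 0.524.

n = 19

Fisher's z: C = ½·ln((1+r)/(1−r)) = ½·ln(3.5455) = 0.6328.
n = ((z_{α/2} + z_β)/C)² + 3.
(1.960 + 0.524) / 0.6328 = 2.484 / 0.6328 = 3.925.
n = 3.925² + 3 = 15.41 + 3 = 18.4.
Round up.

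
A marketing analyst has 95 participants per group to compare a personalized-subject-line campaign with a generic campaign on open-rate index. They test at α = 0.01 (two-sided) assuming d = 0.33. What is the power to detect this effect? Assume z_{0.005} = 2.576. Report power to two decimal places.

For two equal groups, power = Φ(d·√(n/2) − z_{α/2}).
d·√(n/2) = 0.33 × √(95/2) = 0.33 × 6.892 = 2.274.
z_β = 2.274 − 2.576 = -0.302.
Power = Φ(-0.302) = 0.381.

power ≈ 0.38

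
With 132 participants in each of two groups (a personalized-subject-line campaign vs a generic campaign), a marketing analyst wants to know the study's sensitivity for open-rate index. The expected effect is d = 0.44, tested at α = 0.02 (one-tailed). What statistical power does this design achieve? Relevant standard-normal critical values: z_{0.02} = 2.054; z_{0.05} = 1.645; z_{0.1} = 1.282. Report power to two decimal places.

power ≈ 0.94

For two equal groups, power = Φ(d·√(n/2) − z_{α}).
d·√(n/2) = 0.44 × √(132/2) = 0.44 × 8.124 = 3.575.
z_β = 3.575 − 2.054 = 1.521.
Power = Φ(1.521) = 0.936.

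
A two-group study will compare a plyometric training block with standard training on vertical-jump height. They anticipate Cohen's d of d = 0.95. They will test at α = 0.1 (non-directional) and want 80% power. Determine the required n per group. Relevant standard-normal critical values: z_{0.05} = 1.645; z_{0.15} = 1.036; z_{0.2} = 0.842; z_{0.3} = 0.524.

For two independent groups with equal n: n = 2·((z_{α/2} + z_β) / d)².
z_{α/2} + z_β = 1.645 + 0.842 = 2.487.
n = 2 × (2.487 / 0.95)² = 2 × 2.618² = 2 × 6.85 = 13.7.
Round up to the next whole participant.

n = 14 per group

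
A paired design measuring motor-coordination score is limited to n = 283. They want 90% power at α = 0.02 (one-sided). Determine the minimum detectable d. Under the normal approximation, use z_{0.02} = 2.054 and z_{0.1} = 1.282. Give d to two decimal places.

For a single sample (or paired design) of n = 283: d_min = (z_{α} + z_β)/√n.
z-sum = 2.054 + 1.282 = 3.336.
d_min = 3.336 / √283 = 3.336 / 16.823 = 0.198.

d_min ≈ 0.20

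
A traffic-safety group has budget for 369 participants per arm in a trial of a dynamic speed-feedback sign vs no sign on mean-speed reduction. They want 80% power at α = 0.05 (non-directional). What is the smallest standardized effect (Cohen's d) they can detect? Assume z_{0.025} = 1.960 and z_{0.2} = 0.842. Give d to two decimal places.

For two independent groups of n = 369 each: d_min = (z_{α/2} + z_β)·√(2/n).
z-sum = 1.960 + 0.842 = 2.802.
d_min = 2.802 × √(2/369) = 2.802 × 0.0736 = 0.206.

d_min ≈ 0.21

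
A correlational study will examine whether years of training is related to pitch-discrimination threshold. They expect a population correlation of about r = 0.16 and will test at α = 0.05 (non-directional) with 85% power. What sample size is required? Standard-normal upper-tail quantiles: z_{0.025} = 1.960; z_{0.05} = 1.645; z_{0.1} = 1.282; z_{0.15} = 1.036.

n = 348

Fisher's z: C = ½·ln((1+r)/(1−r)) = ½·ln(1.3810) = 0.1614.
n = ((z_{α/2} + z_β)/C)² + 3.
(1.960 + 1.036) / 0.1614 = 2.996 / 0.1614 = 18.563.
n = 18.563² + 3 = 344.57 + 3 = 347.6.
Round up.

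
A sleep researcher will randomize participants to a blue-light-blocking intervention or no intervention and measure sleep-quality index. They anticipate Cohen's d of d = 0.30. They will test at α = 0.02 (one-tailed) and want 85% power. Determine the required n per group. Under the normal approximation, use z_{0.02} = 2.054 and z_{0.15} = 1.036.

For two independent groups with equal n: n = 2·((z_{α} + z_β) / d)².
z_{α} + z_β = 2.054 + 1.036 = 3.090.
n = 2 × (3.090 / 0.30)² = 2 × 10.300² = 2 × 106.09 = 212.2.
Round up to the next whole participant.

n = 213 per group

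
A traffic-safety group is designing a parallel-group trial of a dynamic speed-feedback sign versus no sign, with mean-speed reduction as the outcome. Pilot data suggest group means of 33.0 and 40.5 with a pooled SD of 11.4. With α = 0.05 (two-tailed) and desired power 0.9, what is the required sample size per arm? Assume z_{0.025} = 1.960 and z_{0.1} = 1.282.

n = 49 per group

Cohen's d = |M₁ − M₂| / SD_pooled = |33.0 − 40.5| / 11.4 = 7.5 / 11.4 = 0.658.
For two independent groups with equal n: n = 2·((z_{α/2} + z_β) / d)².
z_{α/2} + z_β = 1.960 + 1.282 = 3.242.
n = 2 × (3.242 / 0.658)² = 2 × 4.927² = 2 × 24.28 = 48.6.
Round up to the next whole participant.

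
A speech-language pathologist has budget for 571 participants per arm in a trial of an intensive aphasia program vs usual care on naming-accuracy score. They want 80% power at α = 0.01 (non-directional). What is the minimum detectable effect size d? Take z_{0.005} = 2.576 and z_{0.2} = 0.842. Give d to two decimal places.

For two independent groups of n = 571 each: d_min = (z_{α/2} + z_β)·√(2/n).
z-sum = 2.576 + 0.842 = 3.418.
d_min = 3.418 × √(2/571) = 3.418 × 0.0592 = 0.202.

d_min ≈ 0.20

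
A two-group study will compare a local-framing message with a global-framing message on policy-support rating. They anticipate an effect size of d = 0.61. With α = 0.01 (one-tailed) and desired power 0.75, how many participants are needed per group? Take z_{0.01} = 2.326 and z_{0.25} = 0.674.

For two independent groups with equal n: n = 2·((z_{α} + z_β) / d)².
z_{α} + z_β = 2.326 + 0.674 = 3.000.
n = 2 × (3.000 / 0.61)² = 2 × 4.918² = 2 × 24.19 = 48.4.
Round up to the next whole participant.

n = 49 per group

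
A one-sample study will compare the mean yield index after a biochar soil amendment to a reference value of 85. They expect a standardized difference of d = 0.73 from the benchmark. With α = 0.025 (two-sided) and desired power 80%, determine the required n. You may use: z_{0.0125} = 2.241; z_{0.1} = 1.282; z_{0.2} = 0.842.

n = 18

For a one-sample test: n = ((z_{α/2} + z_β) / d)².
z_{α/2} + z_β = 2.241 + 0.842 = 3.083.
n = (3.083 / 0.73)² = 4.223² = 17.84.
Round up.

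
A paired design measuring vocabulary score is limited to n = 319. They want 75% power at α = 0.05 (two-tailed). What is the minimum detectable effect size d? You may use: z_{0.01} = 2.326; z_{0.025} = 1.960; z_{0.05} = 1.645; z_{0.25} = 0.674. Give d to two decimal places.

For a single sample (or paired design) of n = 319: d_min = (z_{α/2} + z_β)/√n.
z-sum = 1.960 + 0.674 = 2.634.
d_min = 2.634 / √319 = 2.634 / 17.861 = 0.147.

d_min ≈ 0.15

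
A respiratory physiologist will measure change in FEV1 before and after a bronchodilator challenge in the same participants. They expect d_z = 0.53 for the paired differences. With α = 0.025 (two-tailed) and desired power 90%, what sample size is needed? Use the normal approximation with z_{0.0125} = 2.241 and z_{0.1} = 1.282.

For a paired (one-sample on differences) test: n = ((z_{α/2} + z_β) / d)².
z_{α/2} + z_β = 2.241 + 1.282 = 3.523.
n = (3.523 / 0.53)² = 6.647² = 44.18.
Round up.

n = 45 pairs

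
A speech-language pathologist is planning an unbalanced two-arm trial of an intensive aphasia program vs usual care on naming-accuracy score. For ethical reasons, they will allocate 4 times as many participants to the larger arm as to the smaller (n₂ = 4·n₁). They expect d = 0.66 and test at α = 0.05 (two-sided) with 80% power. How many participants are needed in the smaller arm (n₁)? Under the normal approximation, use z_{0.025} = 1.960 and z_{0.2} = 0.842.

n₁ = 23

With allocation ratio k = n₂/n₁ = 4, Var(x̄₁−x̄₂) = σ²(1/n₁ + 1/(k·n₁)) = σ²·(k+1)/(k·n₁).
So n₁ = (1 + 1/k)·((z_{α/2} + z_β)/d)² = 1.250 × (2.802/0.66)².
n₁ = 1.250 × 18.02 = 22.5.
Round up: n₁ = 23, giving n₂ = 4 × 23 = 92.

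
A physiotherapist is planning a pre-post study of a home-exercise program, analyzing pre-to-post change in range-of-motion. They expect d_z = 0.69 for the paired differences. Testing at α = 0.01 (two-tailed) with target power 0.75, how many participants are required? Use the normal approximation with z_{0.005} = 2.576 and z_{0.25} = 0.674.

n = 23 pairs

For a paired (one-sample on differences) test: n = ((z_{α/2} + z_β) / d)².
z_{α/2} + z_β = 2.576 + 0.674 = 3.250.
n = (3.250 / 0.69)² = 4.710² = 22.19.
Round up.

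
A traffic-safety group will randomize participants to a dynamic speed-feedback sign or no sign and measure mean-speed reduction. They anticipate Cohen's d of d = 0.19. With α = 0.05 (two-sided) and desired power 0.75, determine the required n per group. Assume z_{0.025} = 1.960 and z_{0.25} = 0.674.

For two independent groups with equal n: n = 2·((z_{α/2} + z_β) / d)².
z_{α/2} + z_β = 1.960 + 0.674 = 2.634.
n = 2 × (2.634 / 0.19)² = 2 × 13.863² = 2 × 192.19 = 384.4.
Round up to the next whole participant.

n = 385 per group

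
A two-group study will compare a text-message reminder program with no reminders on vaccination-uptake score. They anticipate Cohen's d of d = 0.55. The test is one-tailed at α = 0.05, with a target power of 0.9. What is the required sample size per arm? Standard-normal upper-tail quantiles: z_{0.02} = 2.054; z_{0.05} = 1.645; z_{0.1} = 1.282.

n = 57 per group

For two independent groups with equal n: n = 2·((z_{α} + z_β) / d)².
z_{α} + z_β = 1.645 + 1.282 = 2.927.
n = 2 × (2.927 / 0.55)² = 2 × 5.322² = 2 × 28.32 = 56.6.
Round up to the next whole participant.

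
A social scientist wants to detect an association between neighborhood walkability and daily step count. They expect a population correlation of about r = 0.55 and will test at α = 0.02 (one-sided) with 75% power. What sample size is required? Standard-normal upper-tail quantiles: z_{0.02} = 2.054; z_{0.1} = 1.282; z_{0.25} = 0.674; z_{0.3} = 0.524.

n = 23

Fisher's z: C = ½·ln((1+r)/(1−r)) = ½·ln(3.4444) = 0.6184.
n = ((z_{α} + z_β)/C)² + 3.
(2.054 + 0.674) / 0.6184 = 2.728 / 0.6184 = 4.411.
n = 4.411² + 3 = 19.46 + 3 = 22.5.
Round up.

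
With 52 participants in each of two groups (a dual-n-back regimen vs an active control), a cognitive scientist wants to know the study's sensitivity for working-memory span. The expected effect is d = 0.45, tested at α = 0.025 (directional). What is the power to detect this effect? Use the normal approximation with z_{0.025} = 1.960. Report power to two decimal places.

For two equal groups, power = Φ(d·√(n/2) − z_{α}).
d·√(n/2) = 0.45 × √(52/2) = 0.45 × 5.099 = 2.295.
z_β = 2.295 − 1.960 = 0.335.
Power = Φ(0.335) = 0.631.

power ≈ 0.63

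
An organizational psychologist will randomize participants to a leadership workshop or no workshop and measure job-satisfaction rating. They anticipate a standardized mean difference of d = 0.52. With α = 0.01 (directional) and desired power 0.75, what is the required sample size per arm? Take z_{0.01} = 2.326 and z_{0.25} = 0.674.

For two independent groups with equal n: n = 2·((z_{α} + z_β) / d)².
z_{α} + z_β = 2.326 + 0.674 = 3.000.
n = 2 × (3.000 / 0.52)² = 2 × 5.769² = 2 × 33.28 = 66.6.
Round up to the next whole participant.

n = 67 per group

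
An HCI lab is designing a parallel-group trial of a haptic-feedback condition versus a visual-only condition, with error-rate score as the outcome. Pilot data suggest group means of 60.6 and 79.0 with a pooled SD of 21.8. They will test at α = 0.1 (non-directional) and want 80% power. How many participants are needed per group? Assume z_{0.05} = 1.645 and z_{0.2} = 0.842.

Cohen's d = |M₁ − M₂| / SD_pooled = |60.6 − 79.0| / 21.8 = 18.4 / 21.8 = 0.844.
For two independent groups with equal n: n = 2·((z_{α/2} + z_β) / d)².
z_{α/2} + z_β = 1.645 + 0.842 = 2.487.
n = 2 × (2.487 / 0.844)² = 2 × 2.947² = 2 × 8.68 = 17.4.
Round up to the next whole participant.

n = 18 per group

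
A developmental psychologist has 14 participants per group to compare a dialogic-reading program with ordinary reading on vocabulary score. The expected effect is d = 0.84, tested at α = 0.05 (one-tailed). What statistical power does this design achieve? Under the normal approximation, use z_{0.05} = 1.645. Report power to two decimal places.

For two equal groups, power = Φ(d·√(n/2) − z_{α}).
d·√(n/2) = 0.84 × √(14/2) = 0.84 × 2.646 = 2.222.
z_β = 2.222 − 1.645 = 0.577.
Power = Φ(0.577) = 0.718.

power ≈ 0.72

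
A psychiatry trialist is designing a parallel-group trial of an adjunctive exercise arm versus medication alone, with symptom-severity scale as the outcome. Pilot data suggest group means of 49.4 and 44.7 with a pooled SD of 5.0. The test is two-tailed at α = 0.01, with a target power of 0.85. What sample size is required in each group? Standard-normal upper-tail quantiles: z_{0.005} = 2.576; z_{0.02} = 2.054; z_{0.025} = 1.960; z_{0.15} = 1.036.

n = 30 per group

Cohen's d = |M₁ − M₂| / SD_pooled = |49.4 − 44.7| / 5.0 = 4.7 / 5.0 = 0.940.
For two independent groups with equal n: n = 2·((z_{α/2} + z_β) / d)².
z_{α/2} + z_β = 2.576 + 1.036 = 3.612.
n = 2 × (3.612 / 0.940)² = 2 × 3.843² = 2 × 14.77 = 29.5.
Round up to the next whole participant.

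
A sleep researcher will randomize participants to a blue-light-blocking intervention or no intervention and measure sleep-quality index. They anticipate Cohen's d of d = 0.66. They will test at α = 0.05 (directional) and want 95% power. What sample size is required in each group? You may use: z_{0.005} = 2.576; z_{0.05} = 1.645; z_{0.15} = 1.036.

For two independent groups with equal n: n = 2·((z_{α} + z_β) / d)².
z_{α} + z_β = 1.645 + 1.645 = 3.290.
n = 2 × (3.290 / 0.66)² = 2 × 4.985² = 2 × 24.85 = 49.7.
Round up to the next whole participant.

n = 50 per group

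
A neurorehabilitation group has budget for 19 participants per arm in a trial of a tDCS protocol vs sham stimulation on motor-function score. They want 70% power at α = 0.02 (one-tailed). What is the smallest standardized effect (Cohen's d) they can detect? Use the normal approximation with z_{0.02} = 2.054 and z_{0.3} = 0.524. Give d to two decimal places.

For two independent groups of n = 19 each: d_min = (z_{α} + z_β)·√(2/n).
z-sum = 2.054 + 0.524 = 2.578.
d_min = 2.578 × √(2/19) = 2.578 × 0.3244 = 0.836.

d_min ≈ 0.84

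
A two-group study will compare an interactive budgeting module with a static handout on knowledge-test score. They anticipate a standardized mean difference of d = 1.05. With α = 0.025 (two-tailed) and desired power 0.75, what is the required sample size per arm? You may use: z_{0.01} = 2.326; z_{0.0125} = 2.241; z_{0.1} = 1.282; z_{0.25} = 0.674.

For two independent groups with equal n: n = 2·((z_{α/2} + z_β) / d)².
z_{α/2} + z_β = 2.241 + 0.674 = 2.915.
n = 2 × (2.915 / 1.05)² = 2 × 2.776² = 2 × 7.71 = 15.4.
Round up to the next whole participant.

n = 16 per group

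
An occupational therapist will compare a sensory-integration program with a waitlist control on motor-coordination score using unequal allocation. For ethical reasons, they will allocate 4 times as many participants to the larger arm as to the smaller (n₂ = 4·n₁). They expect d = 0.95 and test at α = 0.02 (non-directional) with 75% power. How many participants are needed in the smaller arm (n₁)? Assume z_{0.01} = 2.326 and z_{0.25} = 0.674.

n₁ = 13

With allocation ratio k = n₂/n₁ = 4, Var(x̄₁−x̄₂) = σ²(1/n₁ + 1/(k·n₁)) = σ²·(k+1)/(k·n₁).
So n₁ = (1 + 1/k)·((z_{α/2} + z_β)/d)² = 1.250 × (3.000/0.95)².
n₁ = 1.250 × 9.97 = 12.5.
Round up: n₁ = 13, giving n₂ = 4 × 13 = 52.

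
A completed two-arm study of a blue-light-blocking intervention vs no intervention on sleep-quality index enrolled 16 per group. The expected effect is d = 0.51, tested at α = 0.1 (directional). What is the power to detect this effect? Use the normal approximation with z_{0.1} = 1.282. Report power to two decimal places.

For two equal groups, power = Φ(d·√(n/2) − z_{α}).
d·√(n/2) = 0.51 × √(16/2) = 0.51 × 2.828 = 1.442.
z_β = 1.442 − 1.282 = 0.160.
Power = Φ(0.160) = 0.564.

power ≈ 0.56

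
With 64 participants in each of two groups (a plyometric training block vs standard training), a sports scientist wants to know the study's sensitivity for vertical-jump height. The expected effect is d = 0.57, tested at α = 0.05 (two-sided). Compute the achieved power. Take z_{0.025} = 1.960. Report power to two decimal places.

power ≈ 0.90

For two equal groups, power = Φ(d·√(n/2) − z_{α/2}).
d·√(n/2) = 0.57 × √(64/2) = 0.57 × 5.657 = 3.224.
z_β = 3.224 − 1.960 = 1.264.
Power = Φ(1.264) = 0.897.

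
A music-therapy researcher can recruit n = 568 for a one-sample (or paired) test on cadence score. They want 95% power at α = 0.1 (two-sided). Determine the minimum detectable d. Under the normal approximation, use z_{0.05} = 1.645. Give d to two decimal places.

d_min ≈ 0.14

For a single sample (or paired design) of n = 568: d_min = (z_{α/2} + z_β)/√n.
z-sum = 1.645 + 1.645 = 3.290.
d_min = 3.290 / √568 = 3.290 / 23.833 = 0.138.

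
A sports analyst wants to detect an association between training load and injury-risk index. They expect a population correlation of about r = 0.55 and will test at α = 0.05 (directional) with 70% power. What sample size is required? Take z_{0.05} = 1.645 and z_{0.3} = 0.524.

n = 16

Fisher's z: C = ½·ln((1+r)/(1−r)) = ½·ln(3.4444) = 0.6184.
n = ((z_{α} + z_β)/C)² + 3.
(1.645 + 0.524) / 0.6184 = 2.169 / 0.6184 = 3.507.
n = 3.507² + 3 = 12.30 + 3 = 15.3.
Round up.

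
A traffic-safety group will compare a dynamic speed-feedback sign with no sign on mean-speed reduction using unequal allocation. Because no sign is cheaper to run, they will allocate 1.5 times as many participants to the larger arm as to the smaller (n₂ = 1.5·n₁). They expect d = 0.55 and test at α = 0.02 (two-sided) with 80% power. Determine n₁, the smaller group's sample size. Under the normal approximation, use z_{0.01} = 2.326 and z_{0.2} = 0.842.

With allocation ratio k = n₂/n₁ = 1.5, Var(x̄₁−x̄₂) = σ²(1/n₁ + 1/(k·n₁)) = σ²·(k+1)/(k·n₁).
So n₁ = (1 + 1/k)·((z_{α/2} + z_β)/d)² = 1.667 × (3.168/0.55)².
n₁ = 1.667 × 33.18 = 55.3.
Round up: n₁ = 56, giving n₂ = 1.5 × 56 = 84.

n₁ = 56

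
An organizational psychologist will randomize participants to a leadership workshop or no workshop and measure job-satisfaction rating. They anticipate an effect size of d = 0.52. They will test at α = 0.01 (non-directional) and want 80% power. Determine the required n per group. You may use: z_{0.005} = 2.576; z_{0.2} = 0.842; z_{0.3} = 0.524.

n = 87 per group

For two independent groups with equal n: n = 2·((z_{α/2} + z_β) / d)².
z_{α/2} + z_β = 2.576 + 0.842 = 3.418.
n = 2 × (3.418 / 0.52)² = 2 × 6.573² = 2 × 43.21 = 86.4.
Round up to the next whole participant.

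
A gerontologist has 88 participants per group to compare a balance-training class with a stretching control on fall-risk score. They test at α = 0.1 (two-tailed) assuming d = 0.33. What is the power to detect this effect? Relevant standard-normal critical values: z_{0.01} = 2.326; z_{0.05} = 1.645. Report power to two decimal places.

power ≈ 0.71

For two equal groups, power = Φ(d·√(n/2) − z_{α/2}).
d·√(n/2) = 0.33 × √(88/2) = 0.33 × 6.633 = 2.189.
z_β = 2.189 − 1.645 = 0.544.
Power = Φ(0.544) = 0.707.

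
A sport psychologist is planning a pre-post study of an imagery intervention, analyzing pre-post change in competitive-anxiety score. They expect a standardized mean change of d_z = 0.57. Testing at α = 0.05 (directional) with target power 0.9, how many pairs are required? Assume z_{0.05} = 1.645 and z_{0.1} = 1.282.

n = 27 pairs

For a paired (one-sample on differences) test: n = ((z_{α} + z_β) / d)².
z_{α} + z_β = 1.645 + 1.282 = 2.927.
n = (2.927 / 0.57)² = 5.135² = 26.37.
Round up.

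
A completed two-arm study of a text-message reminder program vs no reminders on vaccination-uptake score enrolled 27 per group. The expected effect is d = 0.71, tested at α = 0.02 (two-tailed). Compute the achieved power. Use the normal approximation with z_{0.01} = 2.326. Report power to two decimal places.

power ≈ 0.61

For two equal groups, power = Φ(d·√(n/2) − z_{α/2}).
d·√(n/2) = 0.71 × √(27/2) = 0.71 × 3.674 = 2.609.
z_β = 2.609 − 2.326 = 0.283.
Power = Φ(0.283) = 0.611.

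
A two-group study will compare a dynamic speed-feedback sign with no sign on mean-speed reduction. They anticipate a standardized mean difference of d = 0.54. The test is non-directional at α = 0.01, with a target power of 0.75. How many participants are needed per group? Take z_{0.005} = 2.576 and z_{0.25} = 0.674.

n = 73 per group

For two independent groups with equal n: n = 2·((z_{α/2} + z_β) / d)².
z_{α/2} + z_β = 2.576 + 0.674 = 3.250.
n = 2 × (3.250 / 0.54)² = 2 × 6.019² = 2 × 36.22 = 72.4.
Round up to the next whole participant.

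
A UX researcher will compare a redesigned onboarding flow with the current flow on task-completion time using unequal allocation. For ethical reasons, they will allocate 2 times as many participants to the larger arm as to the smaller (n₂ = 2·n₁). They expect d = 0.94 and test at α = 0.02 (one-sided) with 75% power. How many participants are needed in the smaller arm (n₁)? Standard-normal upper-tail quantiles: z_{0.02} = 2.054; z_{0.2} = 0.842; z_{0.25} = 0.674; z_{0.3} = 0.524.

With allocation ratio k = n₂/n₁ = 2, Var(x̄₁−x̄₂) = σ²(1/n₁ + 1/(k·n₁)) = σ²·(k+1)/(k·n₁).
So n₁ = (1 + 1/k)·((z_{α} + z_β)/d)² = 1.500 × (2.728/0.94)².
n₁ = 1.500 × 8.42 = 12.6.
Round up: n₁ = 13, giving n₂ = 2 × 13 = 26.

n₁ = 13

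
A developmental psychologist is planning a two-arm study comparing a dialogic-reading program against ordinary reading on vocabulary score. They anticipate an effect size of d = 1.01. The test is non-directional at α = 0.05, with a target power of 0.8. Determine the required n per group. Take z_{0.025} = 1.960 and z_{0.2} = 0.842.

For two independent groups with equal n: n = 2·((z_{α/2} + z_β) / d)².
z_{α/2} + z_β = 1.960 + 0.842 = 2.802.
n = 2 × (2.802 / 1.01)² = 2 × 2.774² = 2 × 7.70 = 15.4.
Round up to the next whole participant.

n = 16 per group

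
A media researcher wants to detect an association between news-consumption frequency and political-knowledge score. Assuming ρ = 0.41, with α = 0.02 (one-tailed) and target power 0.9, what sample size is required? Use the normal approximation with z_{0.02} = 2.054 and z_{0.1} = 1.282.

Fisher's z: C = ½·ln((1+r)/(1−r)) = ½·ln(2.3898) = 0.4356.
n = ((z_{α} + z_β)/C)² + 3.
(2.054 + 1.282) / 0.4356 = 3.336 / 0.4356 = 7.658.
n = 7.658² + 3 = 58.65 + 3 = 61.7.
Round up.

n = 62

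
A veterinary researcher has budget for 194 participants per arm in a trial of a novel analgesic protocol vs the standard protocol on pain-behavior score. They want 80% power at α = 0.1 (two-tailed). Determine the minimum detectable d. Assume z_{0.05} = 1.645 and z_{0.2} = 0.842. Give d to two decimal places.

d_min ≈ 0.25

For two independent groups of n = 194 each: d_min = (z_{α/2} + z_β)·√(2/n).
z-sum = 1.645 + 0.842 = 2.487.
d_min = 2.487 × √(2/194) = 2.487 × 0.1015 = 0.253.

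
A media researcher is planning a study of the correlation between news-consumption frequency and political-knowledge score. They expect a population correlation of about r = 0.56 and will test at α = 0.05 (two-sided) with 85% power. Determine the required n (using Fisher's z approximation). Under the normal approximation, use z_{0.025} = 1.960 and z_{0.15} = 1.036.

Fisher's z: C = ½·ln((1+r)/(1−r)) = ½·ln(3.5455) = 0.6328.
n = ((z_{α/2} + z_β)/C)² + 3.
(1.960 + 1.036) / 0.6328 = 2.996 / 0.6328 = 4.735.
n = 4.735² + 3 = 22.42 + 3 = 25.4.
Round up.

n = 26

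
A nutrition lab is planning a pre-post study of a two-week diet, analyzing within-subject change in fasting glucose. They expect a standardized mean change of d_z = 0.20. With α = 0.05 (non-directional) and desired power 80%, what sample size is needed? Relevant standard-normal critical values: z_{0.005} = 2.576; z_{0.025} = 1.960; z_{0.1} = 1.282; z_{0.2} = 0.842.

For a paired (one-sample on differences) test: n = ((z_{α/2} + z_β) / d)².
z_{α/2} + z_β = 1.960 + 0.842 = 2.802.
n = (2.802 / 0.20)² = 14.010² = 196.28.
Round up.

n = 197 pairs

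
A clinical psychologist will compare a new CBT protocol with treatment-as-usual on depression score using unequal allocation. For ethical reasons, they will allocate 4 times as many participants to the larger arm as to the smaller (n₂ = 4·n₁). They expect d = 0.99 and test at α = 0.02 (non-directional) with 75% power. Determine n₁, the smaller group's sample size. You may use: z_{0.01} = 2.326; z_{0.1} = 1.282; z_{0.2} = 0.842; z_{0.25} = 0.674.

With allocation ratio k = n₂/n₁ = 4, Var(x̄₁−x̄₂) = σ²(1/n₁ + 1/(k·n₁)) = σ²·(k+1)/(k·n₁).
So n₁ = (1 + 1/k)·((z_{α/2} + z_β)/d)² = 1.250 × (3.000/0.99)².
n₁ = 1.250 × 9.18 = 11.5.
Round up: n₁ = 12, giving n₂ = 4 × 12 = 48.

n₁ = 12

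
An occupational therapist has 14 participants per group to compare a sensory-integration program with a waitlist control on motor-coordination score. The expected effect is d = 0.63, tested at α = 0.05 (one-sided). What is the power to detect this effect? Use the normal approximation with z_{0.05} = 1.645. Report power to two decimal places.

For two equal groups, power = Φ(d·√(n/2) − z_{α}).
d·√(n/2) = 0.63 × √(14/2) = 0.63 × 2.646 = 1.667.
z_β = 1.667 − 1.645 = 0.022.
Power = Φ(0.022) = 0.509.

power ≈ 0.51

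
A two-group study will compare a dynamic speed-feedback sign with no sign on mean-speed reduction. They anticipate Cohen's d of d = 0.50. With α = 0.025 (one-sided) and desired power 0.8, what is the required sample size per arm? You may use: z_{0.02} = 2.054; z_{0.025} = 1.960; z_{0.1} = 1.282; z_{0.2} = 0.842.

For two independent groups with equal n: n = 2·((z_{α} + z_β) / d)².
z_{α} + z_β = 1.960 + 0.842 = 2.802.
n = 2 × (2.802 / 0.50)² = 2 × 5.604² = 2 × 31.40 = 62.8.
Round up to the next whole participant.

n = 63 per group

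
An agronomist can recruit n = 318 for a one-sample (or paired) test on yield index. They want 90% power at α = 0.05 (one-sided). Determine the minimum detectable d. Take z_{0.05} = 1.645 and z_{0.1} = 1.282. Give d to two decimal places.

d_min ≈ 0.16

For a single sample (or paired design) of n = 318: d_min = (z_{α} + z_β)/√n.
z-sum = 1.645 + 1.282 = 2.927.
d_min = 2.927 / √318 = 2.927 / 17.833 = 0.164.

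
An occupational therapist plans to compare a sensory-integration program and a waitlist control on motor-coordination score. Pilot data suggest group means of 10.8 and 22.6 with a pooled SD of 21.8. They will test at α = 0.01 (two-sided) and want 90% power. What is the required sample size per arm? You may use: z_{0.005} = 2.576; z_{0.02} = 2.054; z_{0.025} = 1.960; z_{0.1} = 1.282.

n = 102 per group

Cohen's d = |M₁ − M₂| / SD_pooled = |10.8 − 22.6| / 21.8 = 11.8 / 21.8 = 0.541.
For two independent groups with equal n: n = 2·((z_{α/2} + z_β) / d)².
z_{α/2} + z_β = 2.576 + 1.282 = 3.858.
n = 2 × (3.858 / 0.541)² = 2 × 7.131² = 2 × 50.85 = 101.7.
Round up to the next whole participant.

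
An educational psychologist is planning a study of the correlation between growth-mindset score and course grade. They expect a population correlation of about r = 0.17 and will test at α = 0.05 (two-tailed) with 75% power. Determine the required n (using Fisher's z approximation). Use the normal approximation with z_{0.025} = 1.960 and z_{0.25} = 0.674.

n = 239

Fisher's z: C = ½·ln((1+r)/(1−r)) = ½·ln(1.4096) = 0.1717.
n = ((z_{α/2} + z_β)/C)² + 3.
(1.960 + 0.674) / 0.1717 = 2.634 / 0.1717 = 15.341.
n = 15.341² + 3 = 235.34 + 3 = 238.3.
Round up.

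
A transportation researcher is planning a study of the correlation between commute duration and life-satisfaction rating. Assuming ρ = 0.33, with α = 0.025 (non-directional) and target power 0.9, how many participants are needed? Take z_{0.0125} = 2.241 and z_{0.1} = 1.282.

Fisher's z: C = ½·ln((1+r)/(1−r)) = ½·ln(1.9851) = 0.3428.
n = ((z_{α/2} + z_β)/C)² + 3.
(2.241 + 1.282) / 0.3428 = 3.523 / 0.3428 = 10.277.
n = 10.277² + 3 = 105.62 + 3 = 108.6.
Round up.

n = 109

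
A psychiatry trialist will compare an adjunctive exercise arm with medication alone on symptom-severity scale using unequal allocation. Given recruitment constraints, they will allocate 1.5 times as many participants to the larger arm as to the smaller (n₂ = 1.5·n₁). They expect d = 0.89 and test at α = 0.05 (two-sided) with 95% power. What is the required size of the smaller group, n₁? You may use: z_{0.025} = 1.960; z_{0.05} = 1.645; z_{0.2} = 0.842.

n₁ = 28

With allocation ratio k = n₂/n₁ = 1.5, Var(x̄₁−x̄₂) = σ²(1/n₁ + 1/(k·n₁)) = σ²·(k+1)/(k·n₁).
So n₁ = (1 + 1/k)·((z_{α/2} + z_β)/d)² = 1.667 × (3.605/0.89)².
n₁ = 1.667 × 16.41 = 27.3.
Round up: n₁ = 28, giving n₂ = 1.5 × 28 = 42.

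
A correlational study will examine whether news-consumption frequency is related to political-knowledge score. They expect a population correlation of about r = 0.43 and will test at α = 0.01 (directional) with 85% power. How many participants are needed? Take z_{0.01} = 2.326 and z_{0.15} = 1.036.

Fisher's z: C = ½·ln((1+r)/(1−r)) = ½·ln(2.5088) = 0.4599.
n = ((z_{α} + z_β)/C)² + 3.
(2.326 + 1.036) / 0.4599 = 3.362 / 0.4599 = 7.310.
n = 7.310² + 3 = 53.44 + 3 = 56.4.
Round up.

n = 57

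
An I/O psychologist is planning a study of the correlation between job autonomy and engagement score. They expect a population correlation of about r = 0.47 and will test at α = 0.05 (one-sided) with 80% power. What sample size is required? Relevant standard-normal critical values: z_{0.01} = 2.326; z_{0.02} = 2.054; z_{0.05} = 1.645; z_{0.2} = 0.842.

n = 27

Fisher's z: C = ½·ln((1+r)/(1−r)) = ½·ln(2.7736) = 0.5101.
n = ((z_{α} + z_β)/C)² + 3.
(1.645 + 0.842) / 0.5101 = 2.487 / 0.5101 = 4.876.
n = 4.876² + 3 = 23.77 + 3 = 26.8.
Round up.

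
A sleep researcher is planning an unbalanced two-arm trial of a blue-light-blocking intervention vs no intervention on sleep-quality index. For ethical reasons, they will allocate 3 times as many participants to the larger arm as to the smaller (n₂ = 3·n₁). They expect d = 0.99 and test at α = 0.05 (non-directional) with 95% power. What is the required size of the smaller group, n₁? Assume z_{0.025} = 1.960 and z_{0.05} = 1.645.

n₁ = 18

With allocation ratio k = n₂/n₁ = 3, Var(x̄₁−x̄₂) = σ²(1/n₁ + 1/(k·n₁)) = σ²·(k+1)/(k·n₁).
So n₁ = (1 + 1/k)·((z_{α/2} + z_β)/d)² = 1.333 × (3.605/0.99)².
n₁ = 1.333 × 13.26 = 17.7.
Round up: n₁ = 18, giving n₂ = 3 × 18 = 54.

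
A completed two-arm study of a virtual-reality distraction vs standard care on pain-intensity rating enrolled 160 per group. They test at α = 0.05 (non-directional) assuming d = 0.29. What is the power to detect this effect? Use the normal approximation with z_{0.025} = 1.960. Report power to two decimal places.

power ≈ 0.74

For two equal groups, power = Φ(d·√(n/2) − z_{α/2}).
d·√(n/2) = 0.29 × √(160/2) = 0.29 × 8.944 = 2.594.
z_β = 2.594 − 1.960 = 0.634.
Power = Φ(0.634) = 0.737.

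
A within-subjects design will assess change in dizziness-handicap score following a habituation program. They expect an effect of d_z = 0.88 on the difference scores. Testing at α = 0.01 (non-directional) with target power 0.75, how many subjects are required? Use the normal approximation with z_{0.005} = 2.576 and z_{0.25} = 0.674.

n = 14 pairs

For a paired (one-sample on differences) test: n = ((z_{α/2} + z_β) / d)².
z_{α/2} + z_β = 2.576 + 0.674 = 3.250.
n = (3.250 / 0.88)² = 3.693² = 13.64.
Round up.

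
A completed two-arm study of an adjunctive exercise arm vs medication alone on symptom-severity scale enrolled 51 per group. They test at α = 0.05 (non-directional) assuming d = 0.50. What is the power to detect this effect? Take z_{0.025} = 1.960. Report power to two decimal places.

power ≈ 0.71

For two equal groups, power = Φ(d·√(n/2) − z_{α/2}).
d·√(n/2) = 0.50 × √(51/2) = 0.50 × 5.050 = 2.525.
z_β = 2.525 − 1.960 = 0.565.
Power = Φ(0.565) = 0.714.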